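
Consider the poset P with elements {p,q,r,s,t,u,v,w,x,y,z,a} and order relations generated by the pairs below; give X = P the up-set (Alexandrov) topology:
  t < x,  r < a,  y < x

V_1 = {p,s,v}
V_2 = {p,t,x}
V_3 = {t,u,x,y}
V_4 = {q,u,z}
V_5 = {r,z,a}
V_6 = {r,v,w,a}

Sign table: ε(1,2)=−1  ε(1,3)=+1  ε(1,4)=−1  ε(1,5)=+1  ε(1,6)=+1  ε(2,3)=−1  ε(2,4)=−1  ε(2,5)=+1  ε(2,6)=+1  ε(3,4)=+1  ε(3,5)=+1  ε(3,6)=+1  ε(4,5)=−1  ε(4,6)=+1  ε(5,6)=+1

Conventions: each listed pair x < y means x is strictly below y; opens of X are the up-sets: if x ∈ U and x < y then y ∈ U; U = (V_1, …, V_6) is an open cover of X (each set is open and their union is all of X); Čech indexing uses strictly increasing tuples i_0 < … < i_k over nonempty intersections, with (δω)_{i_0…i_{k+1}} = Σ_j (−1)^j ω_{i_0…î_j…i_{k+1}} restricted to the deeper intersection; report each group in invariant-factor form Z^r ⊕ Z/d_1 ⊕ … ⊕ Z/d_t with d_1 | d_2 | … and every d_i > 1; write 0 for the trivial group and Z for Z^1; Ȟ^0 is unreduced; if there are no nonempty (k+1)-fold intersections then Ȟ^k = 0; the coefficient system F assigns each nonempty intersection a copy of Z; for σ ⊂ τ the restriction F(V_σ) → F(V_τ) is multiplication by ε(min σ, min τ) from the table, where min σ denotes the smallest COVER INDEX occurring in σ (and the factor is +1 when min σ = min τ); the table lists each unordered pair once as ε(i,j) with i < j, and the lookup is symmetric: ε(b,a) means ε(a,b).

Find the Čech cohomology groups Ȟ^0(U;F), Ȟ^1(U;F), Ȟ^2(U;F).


Ȟ^0(U;F) ≅ 0, Ȟ^1(U;F) ≅ Z/2 and Ȟ^2(U;F) ≅ 0

nerve simplices:
  V12={p} V16={v} V23={t,x} V34={u} V45={z} V56={r,a}
C dims 6,6; δ0: rk 6, SNF 1^5·2
degree 0: 6−6−0 = 0 → Ȟ^0 ≅ 0
degree 1: 6−0−6 = 0 plus torsion [2] → Ȟ^1 ≅ Z/2
degree 2: 0−0−0 = 0 → Ȟ^2 ≅ 0


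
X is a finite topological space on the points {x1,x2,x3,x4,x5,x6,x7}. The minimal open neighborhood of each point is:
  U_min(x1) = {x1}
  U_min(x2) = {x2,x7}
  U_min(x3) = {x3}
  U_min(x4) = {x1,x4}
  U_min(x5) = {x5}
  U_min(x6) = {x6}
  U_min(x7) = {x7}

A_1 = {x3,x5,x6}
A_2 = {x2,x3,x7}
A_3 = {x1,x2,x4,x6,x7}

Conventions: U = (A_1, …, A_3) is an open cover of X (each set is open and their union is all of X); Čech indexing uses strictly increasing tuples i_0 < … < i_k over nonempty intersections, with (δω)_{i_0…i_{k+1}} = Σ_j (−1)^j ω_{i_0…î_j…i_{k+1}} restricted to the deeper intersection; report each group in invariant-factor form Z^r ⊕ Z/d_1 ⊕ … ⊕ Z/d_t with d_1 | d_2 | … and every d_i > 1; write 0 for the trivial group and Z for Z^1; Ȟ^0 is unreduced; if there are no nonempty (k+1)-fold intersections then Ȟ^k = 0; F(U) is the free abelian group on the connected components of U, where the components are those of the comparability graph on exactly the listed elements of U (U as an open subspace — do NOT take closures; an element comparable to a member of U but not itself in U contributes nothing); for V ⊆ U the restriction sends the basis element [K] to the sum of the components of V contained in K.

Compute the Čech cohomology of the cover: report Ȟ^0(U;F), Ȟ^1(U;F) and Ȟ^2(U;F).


Ȟ^0 = Z^5, Ȟ^1 = 0 and Ȟ^2 = 0

nerve simplices:
  A12={x3} A13={x6} A23={x2,x7}
components per intersection:
  A1: {x3} {x5} {x6}
  A2: {x2,x7} {x3}
  A3: {x1,x4} {x2,x7} {x6}
  A12: {x3}
  A13: {x6}
  A23: {x2,x7}
C dims 8,3; δ0: rk 3, SNF 1^3
degree 0: 8−3−0 = 5 → Ȟ^0 ≅ Z^5
degree 1: 3−0−3 = 0 → Ȟ^1 ≅ 0
degree 2: 0−0−0 = 0 → Ȟ^2 ≅ 0


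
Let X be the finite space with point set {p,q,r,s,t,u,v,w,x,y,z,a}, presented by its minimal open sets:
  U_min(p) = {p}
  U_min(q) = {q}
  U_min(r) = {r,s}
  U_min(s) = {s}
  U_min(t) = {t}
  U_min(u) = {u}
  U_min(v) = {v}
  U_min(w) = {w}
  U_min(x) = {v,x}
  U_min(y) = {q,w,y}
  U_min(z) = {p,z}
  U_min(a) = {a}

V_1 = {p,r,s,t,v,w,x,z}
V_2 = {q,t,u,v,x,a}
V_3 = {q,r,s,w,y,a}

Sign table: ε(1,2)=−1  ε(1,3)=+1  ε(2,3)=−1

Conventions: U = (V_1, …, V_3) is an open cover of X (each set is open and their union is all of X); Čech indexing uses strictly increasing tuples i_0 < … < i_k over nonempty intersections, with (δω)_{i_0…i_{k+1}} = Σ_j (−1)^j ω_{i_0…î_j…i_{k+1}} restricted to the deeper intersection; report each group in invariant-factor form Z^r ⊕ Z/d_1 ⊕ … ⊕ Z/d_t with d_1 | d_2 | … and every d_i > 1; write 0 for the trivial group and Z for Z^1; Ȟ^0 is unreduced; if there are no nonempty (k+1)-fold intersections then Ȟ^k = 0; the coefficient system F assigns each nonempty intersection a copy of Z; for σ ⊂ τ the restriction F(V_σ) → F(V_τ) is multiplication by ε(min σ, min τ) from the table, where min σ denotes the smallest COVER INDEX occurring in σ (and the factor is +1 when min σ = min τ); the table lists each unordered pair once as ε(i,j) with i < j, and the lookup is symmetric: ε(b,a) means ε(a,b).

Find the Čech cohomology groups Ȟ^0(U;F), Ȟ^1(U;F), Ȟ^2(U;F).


Ȟ^0 = Z, Ȟ^1 = Z, Ȟ^2 = 0

nonempty overlaps:
  V12={t,v,x} V13={r,s,w} V23={q,a}
C dims 3,3; δ0: rk 2, SNF 1^2
degree 0: 3−2−0 = 1 → Ȟ^0 ≅ Z
degree 1: 3−0−2 = 1 → Ȟ^1 ≅ Z
degree 2: 0−0−0 = 0 → Ȟ^2 ≅ 0


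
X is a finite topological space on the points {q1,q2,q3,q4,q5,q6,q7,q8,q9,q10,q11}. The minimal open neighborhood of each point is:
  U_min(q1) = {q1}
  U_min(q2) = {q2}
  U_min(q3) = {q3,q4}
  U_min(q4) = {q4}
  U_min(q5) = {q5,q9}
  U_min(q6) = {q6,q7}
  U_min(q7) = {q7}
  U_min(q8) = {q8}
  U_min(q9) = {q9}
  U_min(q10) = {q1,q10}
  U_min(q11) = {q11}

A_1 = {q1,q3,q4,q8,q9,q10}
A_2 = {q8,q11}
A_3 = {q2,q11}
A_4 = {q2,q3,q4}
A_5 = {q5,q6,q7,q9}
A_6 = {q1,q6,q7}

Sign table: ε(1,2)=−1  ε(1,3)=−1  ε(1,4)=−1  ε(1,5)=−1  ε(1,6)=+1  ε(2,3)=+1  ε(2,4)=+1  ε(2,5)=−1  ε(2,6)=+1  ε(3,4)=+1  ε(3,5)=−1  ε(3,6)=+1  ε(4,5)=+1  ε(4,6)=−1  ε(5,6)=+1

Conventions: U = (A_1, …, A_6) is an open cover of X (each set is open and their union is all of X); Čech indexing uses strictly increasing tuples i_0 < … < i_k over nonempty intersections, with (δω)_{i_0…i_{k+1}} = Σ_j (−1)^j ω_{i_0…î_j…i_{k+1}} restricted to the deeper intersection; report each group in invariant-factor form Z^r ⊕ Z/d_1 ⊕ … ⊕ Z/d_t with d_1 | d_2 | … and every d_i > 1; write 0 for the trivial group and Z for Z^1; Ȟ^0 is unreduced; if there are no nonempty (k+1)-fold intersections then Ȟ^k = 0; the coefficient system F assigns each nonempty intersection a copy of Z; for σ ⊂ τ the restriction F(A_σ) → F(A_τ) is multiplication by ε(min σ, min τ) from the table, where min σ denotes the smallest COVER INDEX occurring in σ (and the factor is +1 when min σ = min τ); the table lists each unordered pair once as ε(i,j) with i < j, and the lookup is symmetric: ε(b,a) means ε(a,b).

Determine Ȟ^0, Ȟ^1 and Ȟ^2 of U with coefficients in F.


Ȟ^0 = 0, Ȟ^1 = Z ⊕ Z/2, Ȟ^2 = 0

nerve of the cover:
  A12={q8} A14={q3,q4} A15={q9} A16={q1} A23={q11} A34={q2} A56={q6,q7}
C dims 6,7; δ0: rk 6, SNF 1^5·2
Ȟ^0 = (6 − 6) − 0 = 0, so Ȟ^0 ≅ 0
Ȟ^1 = (7 − 0) − 6 = 1 plus torsion [2], so Ȟ^1 ≅ Z ⊕ Z/2
Ȟ^2 = (0 − 0) − 0 = 0, so Ȟ^2 ≅ 0


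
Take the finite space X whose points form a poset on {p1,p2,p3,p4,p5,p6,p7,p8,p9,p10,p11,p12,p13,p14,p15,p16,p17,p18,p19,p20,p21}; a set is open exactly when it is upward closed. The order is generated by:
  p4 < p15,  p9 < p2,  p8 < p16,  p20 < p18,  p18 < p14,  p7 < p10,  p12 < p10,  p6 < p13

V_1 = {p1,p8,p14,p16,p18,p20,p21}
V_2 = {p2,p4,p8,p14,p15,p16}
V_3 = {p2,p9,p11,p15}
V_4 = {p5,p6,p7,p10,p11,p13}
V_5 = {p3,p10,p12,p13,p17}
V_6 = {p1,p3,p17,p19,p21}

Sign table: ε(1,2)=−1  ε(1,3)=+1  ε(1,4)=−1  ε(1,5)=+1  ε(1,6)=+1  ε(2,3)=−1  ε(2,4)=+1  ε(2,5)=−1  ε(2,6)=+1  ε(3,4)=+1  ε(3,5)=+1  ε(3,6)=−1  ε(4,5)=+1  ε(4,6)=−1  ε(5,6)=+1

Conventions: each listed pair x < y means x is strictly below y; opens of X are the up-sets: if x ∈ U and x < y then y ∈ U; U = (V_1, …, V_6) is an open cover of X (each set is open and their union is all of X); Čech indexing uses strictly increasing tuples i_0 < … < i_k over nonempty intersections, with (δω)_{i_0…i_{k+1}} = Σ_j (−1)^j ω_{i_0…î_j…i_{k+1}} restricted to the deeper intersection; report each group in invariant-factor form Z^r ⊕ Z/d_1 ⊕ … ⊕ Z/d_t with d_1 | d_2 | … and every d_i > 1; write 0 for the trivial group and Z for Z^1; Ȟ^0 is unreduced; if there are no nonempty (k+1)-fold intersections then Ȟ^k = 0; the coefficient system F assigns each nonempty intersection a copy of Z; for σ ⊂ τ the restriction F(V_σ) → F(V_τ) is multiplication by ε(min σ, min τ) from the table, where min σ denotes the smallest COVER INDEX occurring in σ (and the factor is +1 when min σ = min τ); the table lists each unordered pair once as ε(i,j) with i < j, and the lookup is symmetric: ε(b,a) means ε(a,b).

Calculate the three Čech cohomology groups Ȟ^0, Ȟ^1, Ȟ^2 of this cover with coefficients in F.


Ȟ^0(U;F) ≅ Z; Ȟ^1(U;F) ≅ Z; Ȟ^2(U;F) ≅ 0

cover nerve:
  V12={p8,p14,p16} V16={p1,p21} V23={p2,p15} V34={p11} V45={p10,p13} V56={p3,p17}
C dims 6,6; δ0: rk 5, SNF 1^5
Ȟ^0: (6−5)−0=1 ⇒ Z
Ȟ^1: (6−0)−5=1 ⇒ Z
Ȟ^2: (0−0)−0=0 ⇒ 0


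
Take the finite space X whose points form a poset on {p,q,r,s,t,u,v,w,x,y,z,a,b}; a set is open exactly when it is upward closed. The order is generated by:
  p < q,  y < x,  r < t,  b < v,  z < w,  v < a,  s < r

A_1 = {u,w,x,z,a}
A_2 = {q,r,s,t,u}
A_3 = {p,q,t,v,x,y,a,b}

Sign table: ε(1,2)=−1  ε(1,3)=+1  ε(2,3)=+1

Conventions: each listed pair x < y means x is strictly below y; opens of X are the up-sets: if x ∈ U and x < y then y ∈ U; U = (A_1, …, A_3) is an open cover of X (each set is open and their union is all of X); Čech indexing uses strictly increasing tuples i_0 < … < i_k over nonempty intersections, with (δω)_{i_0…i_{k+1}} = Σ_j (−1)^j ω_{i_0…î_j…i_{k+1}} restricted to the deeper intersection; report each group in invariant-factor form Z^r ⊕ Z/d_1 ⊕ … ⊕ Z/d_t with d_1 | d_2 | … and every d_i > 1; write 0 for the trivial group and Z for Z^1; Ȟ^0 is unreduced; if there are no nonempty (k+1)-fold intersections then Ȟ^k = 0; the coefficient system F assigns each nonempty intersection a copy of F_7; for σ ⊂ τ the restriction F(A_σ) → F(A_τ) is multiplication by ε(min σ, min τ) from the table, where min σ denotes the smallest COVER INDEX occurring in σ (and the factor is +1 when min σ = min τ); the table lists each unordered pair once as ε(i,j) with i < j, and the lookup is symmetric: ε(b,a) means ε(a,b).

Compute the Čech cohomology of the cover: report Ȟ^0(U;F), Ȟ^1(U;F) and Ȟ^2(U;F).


nonempty overlaps:
  A12={u} A13={x,a} A23={q,t}
C dims 3,3; δ0: rk_F7 3
degree 0: 3−3−0 = 0 → Ȟ^0 ≅ 0
degree 1: 3−0−3 = 0 → Ȟ^1 ≅ 0
degree 2: 0−0−0 = 0 → Ȟ^2 ≅ 0

Ȟ^0(U;F) ≅ 0, Ȟ^1(U;F) ≅ 0, Ȟ^2(U;F) ≅ 0


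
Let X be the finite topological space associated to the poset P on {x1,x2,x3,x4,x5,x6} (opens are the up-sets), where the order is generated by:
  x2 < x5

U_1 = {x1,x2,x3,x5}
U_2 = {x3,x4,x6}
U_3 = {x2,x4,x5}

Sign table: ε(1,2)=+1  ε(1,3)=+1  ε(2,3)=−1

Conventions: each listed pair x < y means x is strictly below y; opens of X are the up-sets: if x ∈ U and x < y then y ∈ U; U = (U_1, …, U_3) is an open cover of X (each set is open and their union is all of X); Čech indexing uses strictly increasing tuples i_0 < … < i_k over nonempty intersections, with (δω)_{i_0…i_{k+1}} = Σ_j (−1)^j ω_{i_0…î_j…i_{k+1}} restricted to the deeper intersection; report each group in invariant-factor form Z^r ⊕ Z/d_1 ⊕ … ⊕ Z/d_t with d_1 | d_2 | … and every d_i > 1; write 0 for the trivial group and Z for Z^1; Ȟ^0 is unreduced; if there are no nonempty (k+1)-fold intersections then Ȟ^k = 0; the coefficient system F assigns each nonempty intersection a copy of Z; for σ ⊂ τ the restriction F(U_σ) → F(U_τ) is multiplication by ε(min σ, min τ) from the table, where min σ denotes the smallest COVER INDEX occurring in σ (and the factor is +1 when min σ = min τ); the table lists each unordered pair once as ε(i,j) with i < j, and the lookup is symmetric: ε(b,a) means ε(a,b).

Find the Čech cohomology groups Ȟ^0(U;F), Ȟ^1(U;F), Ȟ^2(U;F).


nonempty overlaps:
  U12={x3} U13={x2,x5} U23={x4}
C dims 3,3; δ0: rk 3, SNF 1^2·2
degree 0: 3−3−0 = 0 → Ȟ^0 ≅ 0
degree 1: 3−0−3 = 0 plus torsion [2] → Ȟ^1 ≅ Z/2
degree 2: 0−0−0 = 0 → Ȟ^2 ≅ 0

Ȟ^0 = 0, Ȟ^1 = Z/2, Ȟ^2 = 0


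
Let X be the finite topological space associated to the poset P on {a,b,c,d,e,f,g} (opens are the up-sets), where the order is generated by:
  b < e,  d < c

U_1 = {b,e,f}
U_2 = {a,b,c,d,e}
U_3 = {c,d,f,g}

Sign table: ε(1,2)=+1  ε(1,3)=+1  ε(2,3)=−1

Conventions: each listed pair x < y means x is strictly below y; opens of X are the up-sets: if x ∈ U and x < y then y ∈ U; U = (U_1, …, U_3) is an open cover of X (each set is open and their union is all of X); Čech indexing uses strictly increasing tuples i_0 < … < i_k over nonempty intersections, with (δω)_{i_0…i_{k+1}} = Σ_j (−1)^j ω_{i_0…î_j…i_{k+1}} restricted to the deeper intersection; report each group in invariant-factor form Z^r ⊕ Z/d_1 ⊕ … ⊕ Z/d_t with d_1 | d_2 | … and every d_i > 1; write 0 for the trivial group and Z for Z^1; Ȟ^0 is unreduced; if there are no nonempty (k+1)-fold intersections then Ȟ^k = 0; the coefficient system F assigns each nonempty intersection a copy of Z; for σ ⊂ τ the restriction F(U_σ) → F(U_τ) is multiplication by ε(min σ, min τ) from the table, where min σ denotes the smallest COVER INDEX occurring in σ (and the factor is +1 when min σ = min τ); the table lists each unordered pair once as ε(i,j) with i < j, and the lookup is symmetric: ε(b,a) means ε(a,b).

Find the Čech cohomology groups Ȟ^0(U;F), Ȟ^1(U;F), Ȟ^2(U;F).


nonempty overlaps:
  U12={b,e} U13={f} U23={c,d}
C dims 3,3; δ0: rk 3, SNF 1^2·2
degree 0: 3−3−0 = 0 → Ȟ^0 ≅ 0
degree 1: 3−0−3 = 0 plus torsion [2] → Ȟ^1 ≅ Z/2
degree 2: 0−0−0 = 0 → Ȟ^2 ≅ 0

Ȟ^0(U;F) ≅ 0; Ȟ^1(U;F) ≅ Z/2; Ȟ^2(U;F) ≅ 0


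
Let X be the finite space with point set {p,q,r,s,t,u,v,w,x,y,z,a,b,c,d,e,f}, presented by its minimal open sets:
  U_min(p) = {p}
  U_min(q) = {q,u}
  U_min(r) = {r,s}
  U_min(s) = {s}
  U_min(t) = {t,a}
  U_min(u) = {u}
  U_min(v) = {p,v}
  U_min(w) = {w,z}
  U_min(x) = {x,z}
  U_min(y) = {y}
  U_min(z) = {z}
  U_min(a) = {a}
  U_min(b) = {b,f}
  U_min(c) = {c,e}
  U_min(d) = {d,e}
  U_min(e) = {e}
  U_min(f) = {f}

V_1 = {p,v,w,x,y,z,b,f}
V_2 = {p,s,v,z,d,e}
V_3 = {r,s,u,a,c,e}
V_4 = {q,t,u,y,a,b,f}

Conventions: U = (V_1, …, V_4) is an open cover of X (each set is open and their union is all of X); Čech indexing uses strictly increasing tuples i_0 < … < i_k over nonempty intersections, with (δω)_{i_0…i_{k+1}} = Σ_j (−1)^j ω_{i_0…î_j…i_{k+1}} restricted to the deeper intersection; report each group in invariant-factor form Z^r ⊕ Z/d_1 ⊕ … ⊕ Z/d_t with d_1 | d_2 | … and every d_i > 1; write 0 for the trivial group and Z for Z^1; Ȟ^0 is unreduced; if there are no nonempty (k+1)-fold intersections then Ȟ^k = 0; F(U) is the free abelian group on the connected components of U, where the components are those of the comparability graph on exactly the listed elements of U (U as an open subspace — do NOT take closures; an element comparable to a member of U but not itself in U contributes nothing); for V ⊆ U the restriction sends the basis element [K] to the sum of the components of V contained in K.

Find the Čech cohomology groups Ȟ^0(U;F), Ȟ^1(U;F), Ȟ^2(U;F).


Ȟ^0 = Z^8; Ȟ^1 = 0; Ȟ^2 = 0

nerve of the cover:
  V12={p,v,z} V14={y,b,f} V23={s,e} V34={u,a}
components per intersection:
  V1: {p,v} {w,x,z} {y} {b,f}
  V2: {p,v} {s} {z} {d,e}
  V3: {r,s} {u} {a} {c,e}
  V4: {q,u} {t,a} {y} {b,f}
  V12: {p,v} {z}
  V14: {y} {b,f}
  V23: {s} {e}
  V34: {u} {a}
C dims 16,8; δ0: rk 8, SNF 1^8
Ȟ^0 = (16 − 8) − 0 = 8, so Ȟ^0 ≅ Z^8
Ȟ^1 = (8 − 0) − 8 = 0, so Ȟ^1 ≅ 0
Ȟ^2 = (0 − 0) − 0 = 0, so Ȟ^2 ≅ 0


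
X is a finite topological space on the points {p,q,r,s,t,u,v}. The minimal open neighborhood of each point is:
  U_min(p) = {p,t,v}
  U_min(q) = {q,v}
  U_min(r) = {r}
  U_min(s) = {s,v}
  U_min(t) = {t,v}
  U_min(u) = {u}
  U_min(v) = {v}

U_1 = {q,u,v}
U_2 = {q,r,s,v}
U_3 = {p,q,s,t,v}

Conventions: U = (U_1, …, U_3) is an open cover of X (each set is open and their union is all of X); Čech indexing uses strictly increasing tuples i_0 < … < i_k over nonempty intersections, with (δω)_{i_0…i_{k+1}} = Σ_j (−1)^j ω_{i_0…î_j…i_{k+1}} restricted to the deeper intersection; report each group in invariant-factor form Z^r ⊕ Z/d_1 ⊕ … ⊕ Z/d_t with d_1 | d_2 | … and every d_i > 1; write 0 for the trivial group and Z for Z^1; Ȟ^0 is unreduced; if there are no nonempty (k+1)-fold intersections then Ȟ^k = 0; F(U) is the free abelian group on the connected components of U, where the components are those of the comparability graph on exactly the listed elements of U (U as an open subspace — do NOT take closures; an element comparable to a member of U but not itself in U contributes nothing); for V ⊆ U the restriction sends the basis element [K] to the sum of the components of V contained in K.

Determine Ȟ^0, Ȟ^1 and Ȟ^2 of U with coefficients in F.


cover nerve:
  U12={q,v} U13={q,v} U23={q,s,v}
  U123={q,v}
components per intersection:
  U1: {q,v} {u}
  U2: {q,s,v} {r}
  U3: {p,q,s,t,v}
  U12: {q,v}
  U13: {q,v}
  U23: {q,s,v}
  U123: {q,v}
C dims 5,3,1; δ0: rk 2, SNF 1^2; δ1: rk 1, SNF 1^1
Ȟ^0: (5−2)−0=3 ⇒ Z^3
Ȟ^1: (3−1)−2=0 ⇒ 0
Ȟ^2: (1−0)−1=0 ⇒ 0

Ȟ^0 ≅ Z^3, Ȟ^1 ≅ 0 and Ȟ^2 ≅ 0


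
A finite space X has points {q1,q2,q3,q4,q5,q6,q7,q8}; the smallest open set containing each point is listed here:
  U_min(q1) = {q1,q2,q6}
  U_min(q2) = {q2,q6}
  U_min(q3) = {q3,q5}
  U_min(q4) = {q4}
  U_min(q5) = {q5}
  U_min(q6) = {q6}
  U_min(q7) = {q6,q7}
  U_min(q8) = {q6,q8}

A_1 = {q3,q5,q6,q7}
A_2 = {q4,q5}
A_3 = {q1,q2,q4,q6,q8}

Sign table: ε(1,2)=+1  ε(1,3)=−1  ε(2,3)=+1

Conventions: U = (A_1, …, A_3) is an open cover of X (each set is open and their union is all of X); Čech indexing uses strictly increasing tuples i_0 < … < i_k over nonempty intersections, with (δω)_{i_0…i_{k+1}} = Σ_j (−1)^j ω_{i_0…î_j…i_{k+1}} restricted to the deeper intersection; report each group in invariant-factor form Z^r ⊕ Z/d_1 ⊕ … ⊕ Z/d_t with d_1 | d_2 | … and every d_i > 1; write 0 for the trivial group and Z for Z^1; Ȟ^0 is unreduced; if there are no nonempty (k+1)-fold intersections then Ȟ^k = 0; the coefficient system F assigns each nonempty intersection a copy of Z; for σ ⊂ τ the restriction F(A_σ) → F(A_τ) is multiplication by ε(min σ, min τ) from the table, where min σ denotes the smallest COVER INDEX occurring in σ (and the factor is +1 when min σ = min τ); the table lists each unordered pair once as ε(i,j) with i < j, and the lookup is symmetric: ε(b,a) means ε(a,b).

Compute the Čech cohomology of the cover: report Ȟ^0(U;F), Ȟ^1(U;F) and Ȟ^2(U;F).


nonempty overlaps:
  A12={q5} A13={q6} A23={q4}
C dims 3,3; δ0: rk 3, SNF 1^2·2
degree 0: 3−3−0 = 0 → Ȟ^0 ≅ 0
degree 1: 3−0−3 = 0 plus torsion [2] → Ȟ^1 ≅ Z/2
degree 2: 0−0−0 = 0 → Ȟ^2 ≅ 0

Ȟ^0 ≅ 0, Ȟ^1 ≅ Z/2 and Ȟ^2 ≅ 0


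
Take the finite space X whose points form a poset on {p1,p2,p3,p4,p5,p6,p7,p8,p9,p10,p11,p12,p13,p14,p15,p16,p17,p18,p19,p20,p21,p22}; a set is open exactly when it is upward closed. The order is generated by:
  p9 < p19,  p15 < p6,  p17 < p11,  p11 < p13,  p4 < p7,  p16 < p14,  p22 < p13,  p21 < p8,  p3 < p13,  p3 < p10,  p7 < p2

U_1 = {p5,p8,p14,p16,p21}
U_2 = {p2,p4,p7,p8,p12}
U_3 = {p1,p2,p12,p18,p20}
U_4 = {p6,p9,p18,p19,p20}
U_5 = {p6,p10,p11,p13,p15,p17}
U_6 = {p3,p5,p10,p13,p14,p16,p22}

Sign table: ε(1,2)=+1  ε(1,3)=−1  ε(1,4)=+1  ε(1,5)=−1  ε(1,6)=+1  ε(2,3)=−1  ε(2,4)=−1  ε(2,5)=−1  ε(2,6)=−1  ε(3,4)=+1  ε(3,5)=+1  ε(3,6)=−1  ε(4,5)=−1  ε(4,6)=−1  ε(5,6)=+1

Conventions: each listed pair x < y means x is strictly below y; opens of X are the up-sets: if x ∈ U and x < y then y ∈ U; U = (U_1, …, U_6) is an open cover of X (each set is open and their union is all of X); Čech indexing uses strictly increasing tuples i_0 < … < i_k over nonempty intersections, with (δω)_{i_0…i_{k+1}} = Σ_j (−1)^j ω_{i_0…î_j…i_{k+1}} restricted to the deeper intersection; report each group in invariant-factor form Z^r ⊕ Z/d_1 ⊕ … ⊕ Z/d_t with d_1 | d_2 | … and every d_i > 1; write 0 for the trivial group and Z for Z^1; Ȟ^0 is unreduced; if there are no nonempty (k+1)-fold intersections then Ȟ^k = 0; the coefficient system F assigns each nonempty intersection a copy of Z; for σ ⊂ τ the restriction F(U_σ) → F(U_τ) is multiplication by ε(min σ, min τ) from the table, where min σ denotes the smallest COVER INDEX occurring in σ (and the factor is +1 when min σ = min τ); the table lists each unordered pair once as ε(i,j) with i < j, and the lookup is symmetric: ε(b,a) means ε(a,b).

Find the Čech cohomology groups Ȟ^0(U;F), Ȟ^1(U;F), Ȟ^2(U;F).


Ȟ^0 ≅ Z; Ȟ^1 ≅ Z; Ȟ^2 ≅ 0

nerve of the cover:
  U12={p8} U16={p5,p14,p16} U23={p2,p12} U34={p18,p20} U45={p6} U56={p10,p13}
C dims 6,6; δ0: rk 5, SNF 1^5
Ȟ^0 = (6 − 5) − 0 = 1, so Ȟ^0 ≅ Z
Ȟ^1 = (6 − 0) − 5 = 1, so Ȟ^1 ≅ Z
Ȟ^2 = (0 − 0) − 0 = 0, so Ȟ^2 ≅ 0


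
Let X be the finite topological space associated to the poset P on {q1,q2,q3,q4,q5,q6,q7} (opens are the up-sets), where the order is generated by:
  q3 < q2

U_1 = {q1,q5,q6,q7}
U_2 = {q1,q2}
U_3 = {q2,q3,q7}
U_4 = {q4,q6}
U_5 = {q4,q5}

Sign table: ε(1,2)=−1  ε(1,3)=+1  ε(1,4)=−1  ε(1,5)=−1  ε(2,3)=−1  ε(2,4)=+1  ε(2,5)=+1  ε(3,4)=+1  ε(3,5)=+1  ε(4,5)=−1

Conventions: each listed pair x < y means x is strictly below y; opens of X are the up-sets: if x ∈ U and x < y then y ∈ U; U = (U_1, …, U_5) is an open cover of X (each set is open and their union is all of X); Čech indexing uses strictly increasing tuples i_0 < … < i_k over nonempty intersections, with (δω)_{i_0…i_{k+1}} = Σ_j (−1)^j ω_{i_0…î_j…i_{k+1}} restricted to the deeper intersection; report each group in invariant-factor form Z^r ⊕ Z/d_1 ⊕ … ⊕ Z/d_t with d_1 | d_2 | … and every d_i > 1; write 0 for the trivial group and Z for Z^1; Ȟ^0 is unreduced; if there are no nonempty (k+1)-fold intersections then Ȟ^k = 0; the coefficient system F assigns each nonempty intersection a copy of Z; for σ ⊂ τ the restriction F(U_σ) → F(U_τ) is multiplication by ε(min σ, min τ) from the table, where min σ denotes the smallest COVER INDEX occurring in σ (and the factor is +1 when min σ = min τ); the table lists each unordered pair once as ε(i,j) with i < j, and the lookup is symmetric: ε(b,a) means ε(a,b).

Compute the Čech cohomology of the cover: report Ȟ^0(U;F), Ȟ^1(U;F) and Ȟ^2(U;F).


nerve of the cover:
  U12={q1} U13={q7} U14={q6} U15={q5} U23={q2} U45={q4}
C dims 5,6; δ0: rk 5, SNF 1^4·2
Ȟ^0 = (5 − 5) − 0 = 0, so Ȟ^0 ≅ 0
Ȟ^1 = (6 − 0) − 5 = 1 plus torsion [2], so Ȟ^1 ≅ Z ⊕ Z/2
Ȟ^2 = (0 − 0) − 0 = 0, so Ȟ^2 ≅ 0

Ȟ^0 ≅ 0; Ȟ^1 ≅ Z ⊕ Z/2; Ȟ^2 ≅ 0


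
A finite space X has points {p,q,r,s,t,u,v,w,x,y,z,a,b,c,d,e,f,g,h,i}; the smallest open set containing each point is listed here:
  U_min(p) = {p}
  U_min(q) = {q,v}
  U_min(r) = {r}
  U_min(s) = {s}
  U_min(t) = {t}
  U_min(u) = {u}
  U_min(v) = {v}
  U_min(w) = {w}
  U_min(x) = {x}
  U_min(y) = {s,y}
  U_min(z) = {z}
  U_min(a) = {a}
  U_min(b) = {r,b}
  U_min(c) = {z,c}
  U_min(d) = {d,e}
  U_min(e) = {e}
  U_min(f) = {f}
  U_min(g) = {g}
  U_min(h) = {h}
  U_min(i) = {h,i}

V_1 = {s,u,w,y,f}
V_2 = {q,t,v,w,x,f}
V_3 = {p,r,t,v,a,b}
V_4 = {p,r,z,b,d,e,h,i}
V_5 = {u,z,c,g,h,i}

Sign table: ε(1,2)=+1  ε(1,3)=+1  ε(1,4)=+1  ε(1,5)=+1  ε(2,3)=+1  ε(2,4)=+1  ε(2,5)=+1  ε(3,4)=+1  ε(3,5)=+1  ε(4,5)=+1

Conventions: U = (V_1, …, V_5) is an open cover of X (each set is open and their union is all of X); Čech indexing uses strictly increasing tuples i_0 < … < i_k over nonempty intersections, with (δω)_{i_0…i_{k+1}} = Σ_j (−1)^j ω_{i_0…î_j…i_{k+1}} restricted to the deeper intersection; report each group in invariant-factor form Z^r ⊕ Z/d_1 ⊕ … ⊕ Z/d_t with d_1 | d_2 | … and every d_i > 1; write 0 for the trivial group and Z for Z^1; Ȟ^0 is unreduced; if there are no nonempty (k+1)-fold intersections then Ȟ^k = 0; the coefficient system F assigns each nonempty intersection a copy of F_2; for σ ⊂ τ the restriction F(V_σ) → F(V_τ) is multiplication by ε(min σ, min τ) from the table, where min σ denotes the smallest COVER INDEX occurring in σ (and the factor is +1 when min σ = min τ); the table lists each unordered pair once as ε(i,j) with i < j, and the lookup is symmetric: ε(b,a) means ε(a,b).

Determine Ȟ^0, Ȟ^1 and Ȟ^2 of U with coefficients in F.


nonempty intersections:
  V12={w,f} V15={u} V23={t,v} V34={p,r,b} V45={z,h,i}
C dims 5,5; δ0: rk_F2 4
Ȟ^0: (5−4)−0=1 ⇒ Z/2
Ȟ^1: (5−0)−4=1 ⇒ Z/2
Ȟ^2: (0−0)−0=0 ⇒ 0

Ȟ^0 = Z/2,  Ȟ^1 = Z/2,  Ȟ^2 = 0


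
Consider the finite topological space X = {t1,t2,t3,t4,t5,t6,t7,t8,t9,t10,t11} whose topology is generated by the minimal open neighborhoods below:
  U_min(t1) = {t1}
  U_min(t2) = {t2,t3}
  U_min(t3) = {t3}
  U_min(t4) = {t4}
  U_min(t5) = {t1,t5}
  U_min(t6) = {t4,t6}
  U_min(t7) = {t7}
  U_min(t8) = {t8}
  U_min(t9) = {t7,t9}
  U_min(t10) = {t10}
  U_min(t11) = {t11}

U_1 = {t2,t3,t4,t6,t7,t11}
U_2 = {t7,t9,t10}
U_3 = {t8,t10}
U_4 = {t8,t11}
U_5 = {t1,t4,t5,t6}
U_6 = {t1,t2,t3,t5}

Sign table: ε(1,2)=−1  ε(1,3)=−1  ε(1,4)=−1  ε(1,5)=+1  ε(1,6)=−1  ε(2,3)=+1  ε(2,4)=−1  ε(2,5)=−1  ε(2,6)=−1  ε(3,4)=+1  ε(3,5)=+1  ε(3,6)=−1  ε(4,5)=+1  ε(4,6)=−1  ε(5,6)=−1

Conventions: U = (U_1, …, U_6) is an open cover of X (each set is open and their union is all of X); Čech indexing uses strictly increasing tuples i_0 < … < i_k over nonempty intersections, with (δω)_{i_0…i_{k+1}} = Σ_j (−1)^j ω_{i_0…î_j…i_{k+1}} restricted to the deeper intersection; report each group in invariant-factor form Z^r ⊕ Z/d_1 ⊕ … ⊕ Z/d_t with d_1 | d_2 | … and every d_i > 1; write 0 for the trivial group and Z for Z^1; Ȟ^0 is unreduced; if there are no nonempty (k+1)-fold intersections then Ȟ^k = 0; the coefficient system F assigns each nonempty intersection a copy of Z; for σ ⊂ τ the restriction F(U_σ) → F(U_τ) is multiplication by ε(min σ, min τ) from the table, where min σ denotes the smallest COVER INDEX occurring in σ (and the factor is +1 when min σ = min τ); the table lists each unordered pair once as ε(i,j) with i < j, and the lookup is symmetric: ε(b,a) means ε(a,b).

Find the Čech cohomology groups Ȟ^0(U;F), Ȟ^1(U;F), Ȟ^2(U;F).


Ȟ^0(U;F) ≅ Z,  Ȟ^1(U;F) ≅ Z^2,  Ȟ^2(U;F) ≅ 0

nonempty overlaps:
  U12={t7} U14={t11} U15={t4,t6} U16={t2,t3} U23={t10} U34={t8} U56={t1,t5}
C dims 6,7; δ0: rk 5, SNF 1^5
degree 0: 6−5−0 = 1 → Ȟ^0 ≅ Z
degree 1: 7−0−5 = 2 → Ȟ^1 ≅ Z^2
degree 2: 0−0−0 = 0 → Ȟ^2 ≅ 0


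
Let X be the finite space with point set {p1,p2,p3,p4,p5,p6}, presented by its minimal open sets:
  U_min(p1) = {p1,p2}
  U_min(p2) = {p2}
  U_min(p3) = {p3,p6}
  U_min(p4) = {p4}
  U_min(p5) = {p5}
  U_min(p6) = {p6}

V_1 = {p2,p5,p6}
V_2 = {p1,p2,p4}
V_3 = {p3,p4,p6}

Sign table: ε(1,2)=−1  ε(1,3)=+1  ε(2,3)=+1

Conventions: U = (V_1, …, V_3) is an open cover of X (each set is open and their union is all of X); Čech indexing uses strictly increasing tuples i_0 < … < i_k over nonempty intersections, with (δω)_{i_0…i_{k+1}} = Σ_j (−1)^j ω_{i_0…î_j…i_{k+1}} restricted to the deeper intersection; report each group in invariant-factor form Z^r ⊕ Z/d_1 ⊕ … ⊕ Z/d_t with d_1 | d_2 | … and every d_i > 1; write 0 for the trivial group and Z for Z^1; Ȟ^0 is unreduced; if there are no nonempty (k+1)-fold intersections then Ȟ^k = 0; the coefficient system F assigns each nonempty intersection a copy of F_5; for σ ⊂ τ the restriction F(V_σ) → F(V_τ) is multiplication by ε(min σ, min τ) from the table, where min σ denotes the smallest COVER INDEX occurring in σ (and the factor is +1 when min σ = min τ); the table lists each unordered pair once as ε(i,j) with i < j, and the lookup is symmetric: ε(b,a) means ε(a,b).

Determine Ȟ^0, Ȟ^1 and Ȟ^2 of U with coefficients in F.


nonempty overlaps:
  V12={p2} V13={p6} V23={p4}
C dims 3,3; δ0: rk_F5 3
degree 0: 3−3−0 = 0 → Ȟ^0 ≅ 0
degree 1: 3−0−3 = 0 → Ȟ^1 ≅ 0
degree 2: 0−0−0 = 0 → Ȟ^2 ≅ 0

Ȟ^0 = 0,  Ȟ^1 = 0,  Ȟ^2 = 0


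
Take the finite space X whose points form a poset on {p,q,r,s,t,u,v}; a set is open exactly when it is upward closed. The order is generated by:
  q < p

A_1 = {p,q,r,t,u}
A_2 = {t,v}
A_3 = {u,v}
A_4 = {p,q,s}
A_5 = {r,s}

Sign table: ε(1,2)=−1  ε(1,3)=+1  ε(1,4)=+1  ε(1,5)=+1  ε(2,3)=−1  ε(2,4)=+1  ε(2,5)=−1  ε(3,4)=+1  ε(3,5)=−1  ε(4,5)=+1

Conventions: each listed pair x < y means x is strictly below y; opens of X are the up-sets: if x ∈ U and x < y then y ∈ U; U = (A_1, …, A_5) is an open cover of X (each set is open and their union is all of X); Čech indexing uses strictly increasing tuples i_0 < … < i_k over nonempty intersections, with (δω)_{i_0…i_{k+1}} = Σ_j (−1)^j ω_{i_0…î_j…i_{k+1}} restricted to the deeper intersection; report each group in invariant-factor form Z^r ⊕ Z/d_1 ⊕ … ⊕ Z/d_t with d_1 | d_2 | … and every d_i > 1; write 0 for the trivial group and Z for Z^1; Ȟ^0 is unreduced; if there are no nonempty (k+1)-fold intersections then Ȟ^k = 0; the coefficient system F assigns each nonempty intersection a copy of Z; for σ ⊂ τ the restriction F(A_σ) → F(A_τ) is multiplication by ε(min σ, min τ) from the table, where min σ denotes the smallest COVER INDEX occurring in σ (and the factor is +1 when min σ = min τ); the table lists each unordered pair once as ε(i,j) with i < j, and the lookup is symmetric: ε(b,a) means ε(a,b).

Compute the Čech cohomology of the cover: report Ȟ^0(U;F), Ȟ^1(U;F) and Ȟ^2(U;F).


nerve simplices:
  A12={t} A13={u} A14={p,q} A15={r} A23={v} A45={s}
C dims 5,6; δ0: rk 4, SNF 1^4
degree 0: 5−4−0 = 1 → Ȟ^0 ≅ Z
degree 1: 6−0−4 = 2 → Ȟ^1 ≅ Z^2
degree 2: 0−0−0 = 0 → Ȟ^2 ≅ 0

Ȟ^0(U;F) ≅ Z, Ȟ^1(U;F) ≅ Z^2, Ȟ^2(U;F) ≅ 0


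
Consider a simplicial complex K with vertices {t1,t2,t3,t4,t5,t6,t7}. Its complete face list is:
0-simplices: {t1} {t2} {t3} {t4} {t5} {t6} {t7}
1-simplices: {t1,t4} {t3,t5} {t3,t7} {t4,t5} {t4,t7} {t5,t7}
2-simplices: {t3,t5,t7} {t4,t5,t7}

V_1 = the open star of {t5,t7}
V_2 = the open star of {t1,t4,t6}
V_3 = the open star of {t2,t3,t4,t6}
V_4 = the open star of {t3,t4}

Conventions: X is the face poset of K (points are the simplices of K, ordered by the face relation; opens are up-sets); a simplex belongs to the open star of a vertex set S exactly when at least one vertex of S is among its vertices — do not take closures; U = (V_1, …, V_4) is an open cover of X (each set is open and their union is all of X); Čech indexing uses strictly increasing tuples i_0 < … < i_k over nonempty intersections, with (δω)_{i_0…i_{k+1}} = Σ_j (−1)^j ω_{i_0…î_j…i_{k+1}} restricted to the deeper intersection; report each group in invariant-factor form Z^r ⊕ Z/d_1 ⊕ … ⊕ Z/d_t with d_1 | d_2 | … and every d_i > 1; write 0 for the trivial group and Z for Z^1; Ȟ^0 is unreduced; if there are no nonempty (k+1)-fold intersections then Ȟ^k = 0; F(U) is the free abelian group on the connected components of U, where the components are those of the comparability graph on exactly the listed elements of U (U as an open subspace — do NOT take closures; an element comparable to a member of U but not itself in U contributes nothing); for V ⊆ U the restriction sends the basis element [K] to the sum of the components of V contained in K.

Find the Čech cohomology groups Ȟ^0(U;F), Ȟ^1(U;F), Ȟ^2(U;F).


Ȟ^0(U;F) ≅ Z^3, Ȟ^1(U;F) ≅ 0 and Ȟ^2(U;F) ≅ 0

nonempty intersections:
  V1={{t5},{t7},{t3,t5},{t3,t7},{t4,t5},{t4,t7},{t5,t7},{t3,t5,t7},{t4,t5,t7}} V2={{t1},{t4},{t6},{t1,t4},{t4,t5},{t4,t7},{t4,t5,t7}} V3={{t2},{t3},{t4},{t6},{t1,t4},{t3,t5},{t3,t7},{t4,t5},{t4,t7},{t3,t5,t7},{t4,t5,t7}} V4={{t3},{t4},{t1,t4},{t3,t5},{t3,t7},{t4,t5},{t4,t7},{t3,t5,t7},{t4,t5,t7}}
  V12={{t4,t5},{t4,t7},{t4,t5,t7}} V13={{t3,t5},{t3,t7},{t4,t5},{t4,t7},{t3,t5,t7},{t4,t5,t7}} V14={{t3,t5},{t3,t7},{t4,t5},{t4,t7},{t3,t5,t7},{t4,t5,t7}} V23={{t4},{t6},{t1,t4},{t4,t5},{t4,t7},{t4,t5,t7}} V24={{t4},{t1,t4},{t4,t5},{t4,t7},{t4,t5,t7}} V34={{t3},{t4},{t1,t4},{t3,t5},{t3,t7},{t4,t5},{t4,t7},{t3,t5,t7},{t4,t5,t7}}
  V123={{t4,t5},{t4,t7},{t4,t5,t7}} V124={{t4,t5},{t4,t7},{t4,t5,t7}} V134={{t3,t5},{t3,t7},{t4,t5},{t4,t7},{t3,t5,t7},{t4,t5,t7}} V234={{t4},{t1,t4},{t4,t5},{t4,t7},{t4,t5,t7}}
  V1234={{t4,t5},{t4,t7},{t4,t5,t7}}
components per intersection:
  V1: {{t5},{t7},{t3,t5},{t3,t7},{t4,t5},{t4,t7},{t5,t7},{t3,t5,t7},{t4,t5,t7}}
  V2: {{t1},{t4},{t1,t4},{t4,t5},{t4,t7},{t4,t5,t7}} {{t6}}
  V3: {{t2}} {{t3},{t3,t5},{t3,t7},{t3,t5,t7}} {{t4},{t1,t4},{t4,t5},{t4,t7},{t4,t5,t7}} {{t6}}
  V4: {{t3},{t3,t5},{t3,t7},{t3,t5,t7}} {{t4},{t1,t4},{t4,t5},{t4,t7},{t4,t5,t7}}
  V12: {{t4,t5},{t4,t7},{t4,t5,t7}}
  V13: {{t3,t5},{t3,t7},{t3,t5,t7}} {{t4,t5},{t4,t7},{t4,t5,t7}}
  V14: {{t3,t5},{t3,t7},{t3,t5,t7}} {{t4,t5},{t4,t7},{t4,t5,t7}}
  V23: {{t4},{t1,t4},{t4,t5},{t4,t7},{t4,t5,t7}} {{t6}}
  V24: {{t4},{t1,t4},{t4,t5},{t4,t7},{t4,t5,t7}}
  V34: {{t3},{t3,t5},{t3,t7},{t3,t5,t7}} {{t4},{t1,t4},{t4,t5},{t4,t7},{t4,t5,t7}}
  V123: {{t4,t5},{t4,t7},{t4,t5,t7}}
  V124: {{t4,t5},{t4,t7},{t4,t5,t7}}
  V134: {{t3,t5},{t3,t7},{t3,t5,t7}} {{t4,t5},{t4,t7},{t4,t5,t7}}
  V234: {{t4},{t1,t4},{t4,t5},{t4,t7},{t4,t5,t7}}
  V1234: {{t4,t5},{t4,t7},{t4,t5,t7}}
C dims 9,10,5,1; δ0: rk 6, SNF 1^6; δ1: rk 4, SNF 1^4; δ2: rk 1, SNF 1^1
Ȟ^0: (9−6)−0=3 ⇒ Z^3
Ȟ^1: (10−4)−6=0 ⇒ 0
Ȟ^2: (5−1)−4=0 ⇒ 0


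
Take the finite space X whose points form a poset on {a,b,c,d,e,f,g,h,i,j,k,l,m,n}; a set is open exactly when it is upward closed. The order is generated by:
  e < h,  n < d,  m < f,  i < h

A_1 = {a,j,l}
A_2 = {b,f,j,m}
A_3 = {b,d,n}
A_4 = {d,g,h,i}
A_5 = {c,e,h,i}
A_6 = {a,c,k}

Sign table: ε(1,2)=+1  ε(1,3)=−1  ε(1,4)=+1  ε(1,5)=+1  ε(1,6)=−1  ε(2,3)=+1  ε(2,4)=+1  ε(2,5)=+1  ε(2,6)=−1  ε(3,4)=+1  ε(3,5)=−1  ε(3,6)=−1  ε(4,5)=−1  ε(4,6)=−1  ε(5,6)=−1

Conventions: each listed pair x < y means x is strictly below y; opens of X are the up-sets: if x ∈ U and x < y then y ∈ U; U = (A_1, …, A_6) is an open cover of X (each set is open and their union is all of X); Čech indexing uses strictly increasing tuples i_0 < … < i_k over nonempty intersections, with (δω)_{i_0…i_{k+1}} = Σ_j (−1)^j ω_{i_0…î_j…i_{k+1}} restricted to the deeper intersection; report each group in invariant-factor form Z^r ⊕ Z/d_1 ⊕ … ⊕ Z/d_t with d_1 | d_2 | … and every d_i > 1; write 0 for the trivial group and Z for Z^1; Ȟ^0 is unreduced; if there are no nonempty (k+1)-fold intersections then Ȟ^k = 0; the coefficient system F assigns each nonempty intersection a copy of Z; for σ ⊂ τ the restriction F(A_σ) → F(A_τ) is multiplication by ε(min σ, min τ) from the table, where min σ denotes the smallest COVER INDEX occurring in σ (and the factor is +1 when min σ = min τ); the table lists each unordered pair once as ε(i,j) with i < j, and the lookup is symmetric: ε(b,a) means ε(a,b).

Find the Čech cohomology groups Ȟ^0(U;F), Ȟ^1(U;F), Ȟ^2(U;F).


intersection data:
  A12={j} A16={a} A23={b} A34={d} A45={h,i} A56={c}
C dims 6,6; δ0: rk 6, SNF 1^5·2
Ȟ^0 = (6 − 6) − 0 = 0, so Ȟ^0 ≅ 0
Ȟ^1 = (6 − 0) − 6 = 0 plus torsion [2], so Ȟ^1 ≅ Z/2
Ȟ^2 = (0 − 0) − 0 = 0, so Ȟ^2 ≅ 0

Ȟ^0 = 0; Ȟ^1 = Z/2; Ȟ^2 = 0


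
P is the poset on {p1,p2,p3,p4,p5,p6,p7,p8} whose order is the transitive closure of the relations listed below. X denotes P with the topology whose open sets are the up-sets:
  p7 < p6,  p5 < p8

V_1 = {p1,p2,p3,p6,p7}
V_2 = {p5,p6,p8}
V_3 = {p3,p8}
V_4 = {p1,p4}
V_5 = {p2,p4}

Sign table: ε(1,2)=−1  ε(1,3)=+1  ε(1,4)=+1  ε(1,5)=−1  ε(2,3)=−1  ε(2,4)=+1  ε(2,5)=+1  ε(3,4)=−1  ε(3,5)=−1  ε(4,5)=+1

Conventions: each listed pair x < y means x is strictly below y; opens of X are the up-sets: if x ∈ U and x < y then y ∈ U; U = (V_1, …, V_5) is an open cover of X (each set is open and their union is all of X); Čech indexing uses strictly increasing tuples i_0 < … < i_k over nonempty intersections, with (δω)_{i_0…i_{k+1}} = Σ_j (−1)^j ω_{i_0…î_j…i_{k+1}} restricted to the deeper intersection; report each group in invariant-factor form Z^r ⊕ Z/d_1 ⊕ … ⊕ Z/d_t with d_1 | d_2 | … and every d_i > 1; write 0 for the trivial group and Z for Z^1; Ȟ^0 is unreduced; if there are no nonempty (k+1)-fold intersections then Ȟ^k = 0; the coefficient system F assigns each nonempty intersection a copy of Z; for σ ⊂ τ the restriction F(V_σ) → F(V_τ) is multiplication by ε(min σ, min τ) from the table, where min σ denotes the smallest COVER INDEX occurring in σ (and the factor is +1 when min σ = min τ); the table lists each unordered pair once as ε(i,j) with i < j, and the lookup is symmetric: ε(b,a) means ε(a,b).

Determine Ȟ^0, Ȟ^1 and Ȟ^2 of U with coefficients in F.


Ȟ^0 ≅ 0, Ȟ^1 ≅ Z ⊕ Z/2, Ȟ^2 ≅ 0

nonempty intersections:
  V12={p6} V13={p3} V14={p1} V15={p2} V23={p8} V45={p4}
C dims 5,6; δ0: rk 5, SNF 1^4·2
Ȟ^0: (5−5)−0=0 ⇒ 0
Ȟ^1: (6−0)−5=1 plus torsion [2] ⇒ Z ⊕ Z/2
Ȟ^2: (0−0)−0=0 ⇒ 0


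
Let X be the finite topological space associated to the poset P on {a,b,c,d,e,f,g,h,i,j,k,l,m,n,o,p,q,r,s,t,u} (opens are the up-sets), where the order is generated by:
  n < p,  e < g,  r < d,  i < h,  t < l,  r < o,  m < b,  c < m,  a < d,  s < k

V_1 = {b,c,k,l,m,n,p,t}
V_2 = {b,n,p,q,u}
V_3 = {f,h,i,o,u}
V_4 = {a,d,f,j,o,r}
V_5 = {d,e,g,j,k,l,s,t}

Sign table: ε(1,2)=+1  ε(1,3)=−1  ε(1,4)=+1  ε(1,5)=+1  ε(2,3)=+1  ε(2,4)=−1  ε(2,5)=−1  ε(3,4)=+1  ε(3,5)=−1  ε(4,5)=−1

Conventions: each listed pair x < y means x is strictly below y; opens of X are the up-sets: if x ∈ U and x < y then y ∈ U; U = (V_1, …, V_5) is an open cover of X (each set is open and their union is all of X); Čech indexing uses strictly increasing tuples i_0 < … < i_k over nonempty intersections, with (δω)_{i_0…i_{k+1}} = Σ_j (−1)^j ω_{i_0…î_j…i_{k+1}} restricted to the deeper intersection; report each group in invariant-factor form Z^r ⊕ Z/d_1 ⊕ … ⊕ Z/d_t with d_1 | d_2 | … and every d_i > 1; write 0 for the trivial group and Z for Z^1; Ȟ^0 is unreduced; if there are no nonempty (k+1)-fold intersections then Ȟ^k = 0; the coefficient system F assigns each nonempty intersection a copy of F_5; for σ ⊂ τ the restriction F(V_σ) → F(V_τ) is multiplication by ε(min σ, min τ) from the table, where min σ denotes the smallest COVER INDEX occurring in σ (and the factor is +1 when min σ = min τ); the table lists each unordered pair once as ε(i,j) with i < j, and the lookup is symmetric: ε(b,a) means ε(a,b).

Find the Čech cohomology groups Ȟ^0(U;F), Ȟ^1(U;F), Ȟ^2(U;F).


nonempty overlaps:
  V12={b,n,p} V15={k,l,t} V23={u} V34={f,o} V45={d,j}
C dims 5,5; δ0: rk_F5 5
degree 0: 5−5−0 = 0 → Ȟ^0 ≅ 0
degree 1: 5−0−5 = 0 → Ȟ^1 ≅ 0
degree 2: 0−0−0 = 0 → Ȟ^2 ≅ 0

Ȟ^0 = 0; Ȟ^1 = 0; Ȟ^2 = 0


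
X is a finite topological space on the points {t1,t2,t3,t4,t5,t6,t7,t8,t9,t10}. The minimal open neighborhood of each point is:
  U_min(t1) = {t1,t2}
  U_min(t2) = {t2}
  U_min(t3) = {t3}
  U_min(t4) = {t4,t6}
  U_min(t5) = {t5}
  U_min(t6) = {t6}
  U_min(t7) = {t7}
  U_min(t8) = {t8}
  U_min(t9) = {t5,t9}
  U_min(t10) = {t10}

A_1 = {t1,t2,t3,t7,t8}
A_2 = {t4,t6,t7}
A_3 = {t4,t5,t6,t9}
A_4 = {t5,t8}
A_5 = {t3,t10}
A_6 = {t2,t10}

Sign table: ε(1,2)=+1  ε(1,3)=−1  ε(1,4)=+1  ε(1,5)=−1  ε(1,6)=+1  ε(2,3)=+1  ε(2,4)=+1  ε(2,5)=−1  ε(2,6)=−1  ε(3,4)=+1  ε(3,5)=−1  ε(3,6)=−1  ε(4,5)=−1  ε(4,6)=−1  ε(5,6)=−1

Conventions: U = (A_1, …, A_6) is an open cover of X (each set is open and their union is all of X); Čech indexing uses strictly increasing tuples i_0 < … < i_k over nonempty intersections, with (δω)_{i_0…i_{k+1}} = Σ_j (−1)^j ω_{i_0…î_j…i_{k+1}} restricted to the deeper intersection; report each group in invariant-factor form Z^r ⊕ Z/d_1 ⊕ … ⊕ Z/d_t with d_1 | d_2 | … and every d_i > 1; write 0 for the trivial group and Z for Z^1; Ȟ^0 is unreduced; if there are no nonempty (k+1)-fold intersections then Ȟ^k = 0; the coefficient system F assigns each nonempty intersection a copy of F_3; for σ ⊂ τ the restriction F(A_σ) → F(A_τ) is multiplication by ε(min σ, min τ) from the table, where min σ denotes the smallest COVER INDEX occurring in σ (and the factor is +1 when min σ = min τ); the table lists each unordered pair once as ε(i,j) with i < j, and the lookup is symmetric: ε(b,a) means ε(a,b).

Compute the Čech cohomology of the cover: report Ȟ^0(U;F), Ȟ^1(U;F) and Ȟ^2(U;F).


nerve of the cover:
  A12={t7} A14={t8} A15={t3} A16={t2} A23={t4,t6} A34={t5} A56={t10}
C dims 6,7; δ0: rk_F3 5
Ȟ^0 = (6 − 5) − 0 = 1, so Ȟ^0 ≅ Z/3
Ȟ^1 = (7 − 0) − 5 = 2, so Ȟ^1 ≅ Z/3 ⊕ Z/3
Ȟ^2 = (0 − 0) − 0 = 0, so Ȟ^2 ≅ 0

Ȟ^0 ≅ Z/3; Ȟ^1 ≅ Z/3 ⊕ Z/3; Ȟ^2 ≅ 0
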